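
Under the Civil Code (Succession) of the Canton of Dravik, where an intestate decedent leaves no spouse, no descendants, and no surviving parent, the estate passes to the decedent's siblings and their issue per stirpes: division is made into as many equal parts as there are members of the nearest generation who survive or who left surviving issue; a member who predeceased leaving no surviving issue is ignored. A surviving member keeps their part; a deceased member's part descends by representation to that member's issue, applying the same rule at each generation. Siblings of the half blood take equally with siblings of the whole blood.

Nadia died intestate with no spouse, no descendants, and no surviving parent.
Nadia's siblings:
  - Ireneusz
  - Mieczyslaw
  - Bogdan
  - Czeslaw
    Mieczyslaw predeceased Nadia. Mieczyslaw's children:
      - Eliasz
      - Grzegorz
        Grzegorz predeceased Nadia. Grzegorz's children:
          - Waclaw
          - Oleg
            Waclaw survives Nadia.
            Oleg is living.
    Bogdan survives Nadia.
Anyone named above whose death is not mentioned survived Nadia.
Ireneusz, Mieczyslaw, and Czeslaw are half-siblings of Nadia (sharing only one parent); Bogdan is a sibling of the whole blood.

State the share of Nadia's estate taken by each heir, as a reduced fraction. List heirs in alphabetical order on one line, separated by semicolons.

Bogdan 1/4; Czeslaw 1/4; Eliasz 1/8; Ireneusz 1/4; Oleg 1/16; Waclaw 1/16

No spouse, descendants, or parent survives, so the estate passes to Nadia's siblings per stirpes.
Half-blood and whole-blood siblings take equally under the stated rule.
The estate is divided into 4 equal shares of 1/4 among Ireneusz, Mieczyslaw, Bogdan, Czeslaw.
Ireneusz is living and takes 1/4.
Mieczyslaw predeceased; the 1/4 allotted to Mieczyslaw's branch passes to Mieczyslaw's issue by representation.
The 1/4 is divided into 2 equal shares of 1/8 among Eliasz, Grzegorz.
Eliasz is living and takes 1/8.
Grzegorz predeceased; the 1/8 allotted to Grzegorz's branch passes to Grzegorz's issue by representation.
The 1/8 is divided into 2 equal shares of 1/16 among Waclaw, Oleg.
Waclaw is living and takes 1/16.
Oleg is living and takes 1/16.
Bogdan is living and takes 1/4.
Czeslaw is living and takes 1/4.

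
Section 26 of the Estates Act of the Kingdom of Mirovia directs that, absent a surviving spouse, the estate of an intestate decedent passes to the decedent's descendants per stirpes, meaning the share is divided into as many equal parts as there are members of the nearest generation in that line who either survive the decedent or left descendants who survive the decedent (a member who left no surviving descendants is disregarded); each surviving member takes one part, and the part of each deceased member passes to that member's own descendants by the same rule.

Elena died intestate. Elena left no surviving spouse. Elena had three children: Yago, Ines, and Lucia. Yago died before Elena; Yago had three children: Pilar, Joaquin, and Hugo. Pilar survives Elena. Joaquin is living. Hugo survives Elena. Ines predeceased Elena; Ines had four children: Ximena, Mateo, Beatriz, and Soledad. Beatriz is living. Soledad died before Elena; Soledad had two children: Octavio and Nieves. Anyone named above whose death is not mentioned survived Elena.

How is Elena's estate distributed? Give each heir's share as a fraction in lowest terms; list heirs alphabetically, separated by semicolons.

Beatriz 1/12; Hugo 1/9; Joaquin 1/9; Lucia 1/3; Mateo 1/12; Nieves 1/24; Octavio 1/24; Pilar 1/9; Ximena 1/12

There is no surviving spouse, so the entire estate passes to Elena's descendants per stirpes.
The estate is divided into 3 equal shares of 1/3 among Yago, Ines, Lucia.
Yago predeceased; the 1/3 allotted to Yago's branch passes to Yago's issue by representation.
The 1/3 is divided into 3 equal shares of 1/9 among Pilar, Joaquin, Hugo.
Pilar is living and takes 1/9.
Joaquin is living and takes 1/9.
Hugo is living and takes 1/9.
Ines predeceased; the 1/3 allotted to Ines's branch passes to Ines's issue by representation.
The 1/3 is divided into 4 equal shares of 1/12 among Ximena, Mateo, Beatriz, Soledad.
Ximena is living and takes 1/12.
Mateo is living and takes 1/12.
Beatriz is living and takes 1/12.
Soledad predeceased; the 1/12 allotted to Soledad's branch passes to Soledad's issue by representation.
The 1/12 is divided into 2 equal shares of 1/24 among Octavio, Nieves.
Octavio is living and takes 1/24.
Nieves is living and takes 1/24.
Lucia is living and takes 1/3.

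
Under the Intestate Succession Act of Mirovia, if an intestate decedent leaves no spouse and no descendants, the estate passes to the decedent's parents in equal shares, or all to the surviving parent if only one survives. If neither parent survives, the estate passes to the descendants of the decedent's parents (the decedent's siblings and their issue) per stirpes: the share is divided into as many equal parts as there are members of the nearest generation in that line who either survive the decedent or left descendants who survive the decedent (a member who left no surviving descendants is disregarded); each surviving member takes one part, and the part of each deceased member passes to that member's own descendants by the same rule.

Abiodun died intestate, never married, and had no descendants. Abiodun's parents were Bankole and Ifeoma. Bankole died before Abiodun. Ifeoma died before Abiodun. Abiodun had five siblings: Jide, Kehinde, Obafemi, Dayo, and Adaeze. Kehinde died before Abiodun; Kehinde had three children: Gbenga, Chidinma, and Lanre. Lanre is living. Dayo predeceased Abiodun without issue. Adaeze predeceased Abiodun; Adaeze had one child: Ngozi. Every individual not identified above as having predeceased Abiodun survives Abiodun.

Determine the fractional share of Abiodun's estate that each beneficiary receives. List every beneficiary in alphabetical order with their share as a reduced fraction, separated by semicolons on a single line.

Chidinma 1/12; Gbenga 1/12; Jide 1/4; Lanre 1/12; Ngozi 1/4; Obafemi 1/4

Neither parent survives and there are no descendants, so the estate passes to Abiodun's siblings and their issue per stirpes.
Dayo left no surviving issue, so that branch lapses and is disregarded.
The estate is divided into 4 equal shares of 1/4 among Jide, Kehinde, Obafemi, Adaeze.
Jide is living and takes 1/4.
Kehinde predeceased; the 1/4 allotted to Kehinde's branch passes to Kehinde's issue by representation.
The 1/4 is divided into 3 equal shares of 1/12 among Gbenga, Chidinma, Lanre.
Gbenga is living and takes 1/12.
Chidinma is living and takes 1/12.
Lanre is living and takes 1/12.
Obafemi is living and takes 1/4.
Adaeze predeceased; the 1/4 allotted to Adaeze's branch passes to Adaeze's issue by representation.
Ngozi is the sole taker at this level and receives the full 1/4.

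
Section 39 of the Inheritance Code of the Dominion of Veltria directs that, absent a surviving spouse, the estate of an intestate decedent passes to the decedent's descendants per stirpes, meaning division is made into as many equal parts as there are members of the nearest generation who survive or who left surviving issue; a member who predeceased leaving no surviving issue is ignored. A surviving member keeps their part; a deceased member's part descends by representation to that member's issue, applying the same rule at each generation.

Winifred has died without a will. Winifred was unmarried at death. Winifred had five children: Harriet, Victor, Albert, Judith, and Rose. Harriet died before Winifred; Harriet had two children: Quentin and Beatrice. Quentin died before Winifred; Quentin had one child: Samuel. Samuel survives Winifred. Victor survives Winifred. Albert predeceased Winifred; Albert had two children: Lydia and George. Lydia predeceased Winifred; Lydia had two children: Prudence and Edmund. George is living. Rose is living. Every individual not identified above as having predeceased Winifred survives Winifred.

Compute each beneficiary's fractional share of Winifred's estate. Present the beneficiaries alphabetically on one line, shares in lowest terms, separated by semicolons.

There is no surviving spouse, so the entire estate passes to Winifred's descendants per stirpes.
The estate is divided into 5 equal shares of 1/5 among Harriet, Victor, Albert, Judith, Rose.
Harriet predeceased; the 1/5 allotted to Harriet's branch passes to Harriet's issue by representation.
The 1/5 is divided into 2 equal shares of 1/10 among Quentin, Beatrice.
Quentin predeceased; the 1/10 allotted to Quentin's branch passes to Quentin's issue by representation.
Samuel is the sole taker at this level and receives the full 1/10.
Beatrice is living and takes 1/10.
Victor is living and takes 1/5.
Albert predeceased; the 1/5 allotted to Albert's branch passes to Albert's issue by representation.
The 1/5 is divided into 2 equal shares of 1/10 among Lydia, George.
Lydia predeceased; the 1/10 allotted to Lydia's branch passes to Lydia's issue by representation.
The 1/10 is divided into 2 equal shares of 1/20 among Prudence, Edmund.
Prudence is living and takes 1/20.
Edmund is living and takes 1/20.
George is living and takes 1/10.
Judith is living and takes 1/5.
Rose is living and takes 1/5.

Beatrice 1/10; Edmund 1/20; George 1/10; Judith 1/5; Prudence 1/20; Rose 1/5; Samuel 1/10; Victor 1/5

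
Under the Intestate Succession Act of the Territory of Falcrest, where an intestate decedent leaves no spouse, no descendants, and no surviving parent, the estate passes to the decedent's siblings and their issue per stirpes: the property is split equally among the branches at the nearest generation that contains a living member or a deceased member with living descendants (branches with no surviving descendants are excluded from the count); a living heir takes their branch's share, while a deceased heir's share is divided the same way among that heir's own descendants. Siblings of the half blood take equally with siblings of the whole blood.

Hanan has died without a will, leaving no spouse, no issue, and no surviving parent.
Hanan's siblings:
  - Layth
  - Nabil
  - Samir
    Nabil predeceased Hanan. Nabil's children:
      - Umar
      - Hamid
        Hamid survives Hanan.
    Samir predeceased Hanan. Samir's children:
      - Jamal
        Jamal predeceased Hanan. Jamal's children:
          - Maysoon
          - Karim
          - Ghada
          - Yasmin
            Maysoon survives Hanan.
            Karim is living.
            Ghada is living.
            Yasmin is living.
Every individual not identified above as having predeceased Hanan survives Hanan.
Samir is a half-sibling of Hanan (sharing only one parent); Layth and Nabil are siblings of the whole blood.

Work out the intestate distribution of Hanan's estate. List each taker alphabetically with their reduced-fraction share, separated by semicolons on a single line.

Ghada 1/12; Hamid 1/6; Karim 1/12; Layth 1/3; Maysoon 1/12; Umar 1/6; Yasmin 1/12

No spouse, descendants, or parent survives, so the estate passes to Hanan's siblings per stirpes.
Half-blood and whole-blood siblings take equally under the stated rule.
The estate is divided into 3 equal shares of 1/3 among Layth, Nabil, Samir.
Layth is living and takes 1/3.
Nabil predeceased; the 1/3 allotted to Nabil's branch passes to Nabil's issue by representation.
The 1/3 is divided into 2 equal shares of 1/6 among Umar, Hamid.
Umar is living and takes 1/6.
Hamid is living and takes 1/6.
Samir predeceased; the 1/3 allotted to Samir's branch passes to Samir's issue by representation.
Jamal's line is the sole branch at this level, so the full 1/3 passes to Jamal's issue by representation.
The 1/3 is divided into 4 equal shares of 1/12 among Maysoon, Karim, Ghada, Yasmin.
Maysoon is living and takes 1/12.
Karim is living and takes 1/12.
Ghada is living and takes 1/12.
Yasmin is living and takes 1/12.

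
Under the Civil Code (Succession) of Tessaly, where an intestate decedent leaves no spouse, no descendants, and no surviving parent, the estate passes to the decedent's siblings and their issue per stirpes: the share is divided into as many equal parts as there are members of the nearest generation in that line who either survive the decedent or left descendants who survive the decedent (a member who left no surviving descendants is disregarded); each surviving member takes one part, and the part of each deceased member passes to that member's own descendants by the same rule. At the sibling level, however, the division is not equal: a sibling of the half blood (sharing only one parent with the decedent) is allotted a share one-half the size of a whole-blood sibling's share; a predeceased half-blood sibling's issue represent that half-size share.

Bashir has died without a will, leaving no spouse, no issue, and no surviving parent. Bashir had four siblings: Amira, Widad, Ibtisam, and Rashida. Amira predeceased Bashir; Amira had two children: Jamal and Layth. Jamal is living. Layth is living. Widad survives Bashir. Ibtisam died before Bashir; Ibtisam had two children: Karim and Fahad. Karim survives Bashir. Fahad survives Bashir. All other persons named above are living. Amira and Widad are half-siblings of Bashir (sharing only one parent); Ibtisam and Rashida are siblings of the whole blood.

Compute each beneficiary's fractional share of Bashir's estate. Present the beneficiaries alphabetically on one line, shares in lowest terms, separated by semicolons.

Fahad 1/6; Jamal 1/12; Karim 1/6; Layth 1/12; Rashida 1/3; Widad 1/6

No spouse, descendants, or parent survives, so the estate passes to Bashir's siblings per stirpes.
Half-blood siblings count for one-half the weight of whole-blood siblings at the initial division.
Dividing 1 in proportion to weights (total weight 3): Amira (weight 1/2) → 1/6; Widad (weight 1/2) → 1/6; Ibtisam (weight 1) → 1/3; Rashida (weight 1) → 1/3.
Amira predeceased; the 1/6 allotted to Amira's branch passes to Amira's issue by representation.
The 1/6 is divided into 2 equal shares of 1/12 among Jamal, Layth.
Jamal is living and takes 1/12.
Layth is living and takes 1/12.
Widad is living and takes 1/6.
Ibtisam predeceased; the 1/3 allotted to Ibtisam's branch passes to Ibtisam's issue by representation.
The 1/3 is divided into 2 equal shares of 1/6 among Karim, Fahad.
Karim is living and takes 1/6.
Fahad is living and takes 1/6.
Rashida is living and takes 1/3.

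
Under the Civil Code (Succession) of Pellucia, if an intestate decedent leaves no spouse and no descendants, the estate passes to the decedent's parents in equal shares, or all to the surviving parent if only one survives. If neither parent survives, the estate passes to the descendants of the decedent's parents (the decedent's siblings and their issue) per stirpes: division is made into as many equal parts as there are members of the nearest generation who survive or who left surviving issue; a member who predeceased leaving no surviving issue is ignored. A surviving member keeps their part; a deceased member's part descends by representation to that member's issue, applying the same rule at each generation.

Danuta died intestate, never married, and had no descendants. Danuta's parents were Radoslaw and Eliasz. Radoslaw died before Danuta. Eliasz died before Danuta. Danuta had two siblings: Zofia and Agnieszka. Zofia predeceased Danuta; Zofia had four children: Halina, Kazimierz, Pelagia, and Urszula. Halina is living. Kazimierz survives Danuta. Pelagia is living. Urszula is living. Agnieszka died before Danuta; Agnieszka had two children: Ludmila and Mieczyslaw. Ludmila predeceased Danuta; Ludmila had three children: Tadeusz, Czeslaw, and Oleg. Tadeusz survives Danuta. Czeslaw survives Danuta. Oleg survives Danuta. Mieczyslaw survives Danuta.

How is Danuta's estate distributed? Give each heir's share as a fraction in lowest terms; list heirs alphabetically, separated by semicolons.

Neither parent survives and there are no descendants, so the estate passes to Danuta's siblings and their issue per stirpes.
The estate is divided into 2 equal shares of 1/2 among Zofia, Agnieszka.
Zofia predeceased; the 1/2 allotted to Zofia's branch passes to Zofia's issue by representation.
The 1/2 is divided into 4 equal shares of 1/8 among Halina, Kazimierz, Pelagia, Urszula.
Halina is living and takes 1/8.
Kazimierz is living and takes 1/8.
Pelagia is living and takes 1/8.
Urszula is living and takes 1/8.
Agnieszka predeceased; the 1/2 allotted to Agnieszka's branch passes to Agnieszka's issue by representation.
The 1/2 is divided into 2 equal shares of 1/4 among Ludmila, Mieczyslaw.
Ludmila predeceased; the 1/4 allotted to Ludmila's branch passes to Ludmila's issue by representation.
The 1/4 is divided into 3 equal shares of 1/12 among Tadeusz, Czeslaw, Oleg.
Tadeusz is living and takes 1/12.
Czeslaw is living and takes 1/12.
Oleg is living and takes 1/12.
Mieczyslaw is living and takes 1/4.

Czeslaw 1/12; Halina 1/8; Kazimierz 1/8; Mieczyslaw 1/4; Oleg 1/12; Pelagia 1/8; Tadeusz 1/12; Urszula 1/8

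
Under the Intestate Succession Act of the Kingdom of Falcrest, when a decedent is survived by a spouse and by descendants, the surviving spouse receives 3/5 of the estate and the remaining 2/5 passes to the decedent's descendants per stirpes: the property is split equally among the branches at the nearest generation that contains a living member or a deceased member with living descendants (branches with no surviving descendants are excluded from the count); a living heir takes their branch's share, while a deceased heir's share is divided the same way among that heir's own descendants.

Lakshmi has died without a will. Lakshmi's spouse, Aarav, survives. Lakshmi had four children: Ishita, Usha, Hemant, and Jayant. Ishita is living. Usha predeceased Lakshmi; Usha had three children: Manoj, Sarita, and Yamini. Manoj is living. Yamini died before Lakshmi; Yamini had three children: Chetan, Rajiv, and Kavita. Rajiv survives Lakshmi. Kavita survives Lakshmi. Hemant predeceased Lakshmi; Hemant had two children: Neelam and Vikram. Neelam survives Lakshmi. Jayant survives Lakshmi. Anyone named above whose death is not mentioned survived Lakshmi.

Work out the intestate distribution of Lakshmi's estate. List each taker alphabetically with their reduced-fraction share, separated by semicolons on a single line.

Aarav, as surviving spouse, takes 3/5.
The remaining 2/5 passes to Lakshmi's descendants per stirpes.
The 2/5 is divided into 4 equal shares of 1/10 among Ishita, Usha, Hemant, Jayant.
Ishita is living and takes 1/10.
Usha predeceased; the 1/10 allotted to Usha's branch passes to Usha's issue by representation.
The 1/10 is divided into 3 equal shares of 1/30 among Manoj, Sarita, Yamini.
Manoj is living and takes 1/30.
Sarita is living and takes 1/30.
Yamini predeceased; the 1/30 allotted to Yamini's branch passes to Yamini's issue by representation.
The 1/30 is divided into 3 equal shares of 1/90 among Chetan, Rajiv, Kavita.
Chetan is living and takes 1/90.
Rajiv is living and takes 1/90.
Kavita is living and takes 1/90.
Hemant predeceased; the 1/10 allotted to Hemant's branch passes to Hemant's issue by representation.
The 1/10 is divided into 2 equal shares of 1/20 among Neelam, Vikram.
Neelam is living and takes 1/20.
Vikram is living and takes 1/20.
Jayant is living and takes 1/10.

Aarav 3/5; Chetan 1/90; Ishita 1/10; Jayant 1/10; Kavita 1/90; Manoj 1/30; Neelam 1/20; Rajiv 1/90; Sarita 1/30; Vikram 1/20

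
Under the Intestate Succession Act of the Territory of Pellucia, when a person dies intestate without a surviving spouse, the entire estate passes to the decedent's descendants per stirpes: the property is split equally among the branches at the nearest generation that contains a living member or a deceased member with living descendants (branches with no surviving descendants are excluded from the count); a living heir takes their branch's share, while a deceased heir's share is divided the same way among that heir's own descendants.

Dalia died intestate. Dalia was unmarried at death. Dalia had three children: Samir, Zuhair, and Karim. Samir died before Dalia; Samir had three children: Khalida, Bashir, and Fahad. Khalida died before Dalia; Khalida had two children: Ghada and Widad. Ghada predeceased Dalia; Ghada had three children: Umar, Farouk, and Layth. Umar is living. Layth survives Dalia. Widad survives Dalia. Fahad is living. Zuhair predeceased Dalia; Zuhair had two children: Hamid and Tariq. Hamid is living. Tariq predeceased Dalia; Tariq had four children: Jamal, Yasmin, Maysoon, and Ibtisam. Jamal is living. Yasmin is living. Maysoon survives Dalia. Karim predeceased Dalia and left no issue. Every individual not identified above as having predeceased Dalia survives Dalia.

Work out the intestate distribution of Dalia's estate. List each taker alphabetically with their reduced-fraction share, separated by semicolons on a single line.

There is no surviving spouse, so the entire estate passes to Dalia's descendants per stirpes.
Karim left no surviving issue, so that branch lapses and is disregarded.
The estate is divided into 2 equal shares of 1/2 among Samir, Zuhair.
Samir predeceased; the 1/2 allotted to Samir's branch passes to Samir's issue by representation.
The 1/2 is divided into 3 equal shares of 1/6 among Khalida, Bashir, Fahad.
Khalida predeceased; the 1/6 allotted to Khalida's branch passes to Khalida's issue by representation.
The 1/6 is divided into 2 equal shares of 1/12 among Ghada, Widad.
Ghada predeceased; the 1/12 allotted to Ghada's branch passes to Ghada's issue by representation.
The 1/12 is divided into 3 equal shares of 1/36 among Umar, Farouk, Layth.
Umar is living and takes 1/36.
Farouk is living and takes 1/36.
Layth is living and takes 1/36.
Widad is living and takes 1/12.
Bashir is living and takes 1/6.
Fahad is living and takes 1/6.
Zuhair predeceased; the 1/2 allotted to Zuhair's branch passes to Zuhair's issue by representation.
The 1/2 is divided into 2 equal shares of 1/4 among Hamid, Tariq.
Hamid is living and takes 1/4.
Tariq predeceased; the 1/4 allotted to Tariq's branch passes to Tariq's issue by representation.
The 1/4 is divided into 4 equal shares of 1/16 among Jamal, Yasmin, Maysoon, Ibtisam.
Jamal is living and takes 1/16.
Yasmin is living and takes 1/16.
Maysoon is living and takes 1/16.
Ibtisam is living and takes 1/16.

Bashir 1/6; Fahad 1/6; Farouk 1/36; Hamid 1/4; Ibtisam 1/16; Jamal 1/16; Layth 1/36; Maysoon 1/16; Umar 1/36; Widad 1/12; Yasmin 1/16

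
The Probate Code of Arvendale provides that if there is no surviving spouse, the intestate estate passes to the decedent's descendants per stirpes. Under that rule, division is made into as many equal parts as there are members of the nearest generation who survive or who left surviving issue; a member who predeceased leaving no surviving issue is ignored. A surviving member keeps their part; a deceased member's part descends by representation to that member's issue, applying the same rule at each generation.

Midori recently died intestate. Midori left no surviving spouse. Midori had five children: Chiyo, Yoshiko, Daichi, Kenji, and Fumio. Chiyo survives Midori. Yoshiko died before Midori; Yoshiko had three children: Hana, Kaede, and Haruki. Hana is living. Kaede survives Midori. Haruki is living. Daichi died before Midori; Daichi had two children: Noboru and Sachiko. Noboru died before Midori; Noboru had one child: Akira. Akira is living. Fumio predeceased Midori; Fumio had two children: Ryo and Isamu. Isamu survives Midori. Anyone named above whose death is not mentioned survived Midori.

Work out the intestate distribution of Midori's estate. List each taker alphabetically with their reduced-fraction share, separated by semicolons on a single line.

Akira 1/10; Chiyo 1/5; Hana 1/15; Haruki 1/15; Isamu 1/10; Kaede 1/15; Kenji 1/5; Ryo 1/10; Sachiko 1/10

There is no surviving spouse, so the entire estate passes to Midori's descendants per stirpes.
The estate is divided into 5 equal shares of 1/5 among Chiyo, Yoshiko, Daichi, Kenji, Fumio.
Chiyo is living and takes 1/5.
Yoshiko predeceased; the 1/5 allotted to Yoshiko's branch passes to Yoshiko's issue by representation.
The 1/5 is divided into 3 equal shares of 1/15 among Hana, Kaede, Haruki.
Hana is living and takes 1/15.
Kaede is living and takes 1/15.
Haruki is living and takes 1/15.
Daichi predeceased; the 1/5 allotted to Daichi's branch passes to Daichi's issue by representation.
The 1/5 is divided into 2 equal shares of 1/10 among Noboru, Sachiko.
Noboru predeceased; the 1/10 allotted to Noboru's branch passes to Noboru's issue by representation.
Akira is the sole taker at this level and receives the full 1/10.
Sachiko is living and takes 1/10.
Kenji is living and takes 1/5.
Fumio predeceased; the 1/5 allotted to Fumio's branch passes to Fumio's issue by representation.
The 1/5 is divided into 2 equal shares of 1/10 among Ryo, Isamu.
Ryo is living and takes 1/10.
Isamu is living and takes 1/10.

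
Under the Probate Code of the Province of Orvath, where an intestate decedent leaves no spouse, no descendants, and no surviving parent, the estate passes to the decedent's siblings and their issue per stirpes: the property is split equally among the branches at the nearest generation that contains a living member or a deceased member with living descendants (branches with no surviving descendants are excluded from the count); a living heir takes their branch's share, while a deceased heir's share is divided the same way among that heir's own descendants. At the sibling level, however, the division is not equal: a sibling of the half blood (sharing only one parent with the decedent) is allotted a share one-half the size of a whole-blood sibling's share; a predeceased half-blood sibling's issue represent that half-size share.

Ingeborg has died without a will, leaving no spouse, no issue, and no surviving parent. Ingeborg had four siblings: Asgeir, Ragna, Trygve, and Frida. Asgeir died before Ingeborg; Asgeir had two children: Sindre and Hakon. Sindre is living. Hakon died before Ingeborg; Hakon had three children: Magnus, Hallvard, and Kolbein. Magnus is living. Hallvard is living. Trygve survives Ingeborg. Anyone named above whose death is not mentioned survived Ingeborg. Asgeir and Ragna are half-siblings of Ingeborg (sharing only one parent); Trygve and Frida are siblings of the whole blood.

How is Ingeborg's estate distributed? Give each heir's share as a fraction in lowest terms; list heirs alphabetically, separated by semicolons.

No spouse, descendants, or parent survives, so the estate passes to Ingeborg's siblings per stirpes.
Half-blood siblings count for one-half the weight of whole-blood siblings at the initial division.
Dividing 1 in proportion to weights (total weight 3): Asgeir (weight 1/2) → 1/6; Ragna (weight 1/2) → 1/6; Trygve (weight 1) → 1/3; Frida (weight 1) → 1/3.
Asgeir predeceased; the 1/6 allotted to Asgeir's branch passes to Asgeir's issue by representation.
The 1/6 is divided into 2 equal shares of 1/12 among Sindre, Hakon.
Sindre is living and takes 1/12.
Hakon predeceased; the 1/12 allotted to Hakon's branch passes to Hakon's issue by representation.
The 1/12 is divided into 3 equal shares of 1/36 among Magnus, Hallvard, Kolbein.
Magnus is living and takes 1/36.
Hallvard is living and takes 1/36.
Kolbein is living and takes 1/36.
Ragna is living and takes 1/6.
Trygve is living and takes 1/3.
Frida is living and takes 1/3.

Frida 1/3; Hallvard 1/36; Kolbein 1/36; Magnus 1/36; Ragna 1/6; Sindre 1/12; Trygve 1/3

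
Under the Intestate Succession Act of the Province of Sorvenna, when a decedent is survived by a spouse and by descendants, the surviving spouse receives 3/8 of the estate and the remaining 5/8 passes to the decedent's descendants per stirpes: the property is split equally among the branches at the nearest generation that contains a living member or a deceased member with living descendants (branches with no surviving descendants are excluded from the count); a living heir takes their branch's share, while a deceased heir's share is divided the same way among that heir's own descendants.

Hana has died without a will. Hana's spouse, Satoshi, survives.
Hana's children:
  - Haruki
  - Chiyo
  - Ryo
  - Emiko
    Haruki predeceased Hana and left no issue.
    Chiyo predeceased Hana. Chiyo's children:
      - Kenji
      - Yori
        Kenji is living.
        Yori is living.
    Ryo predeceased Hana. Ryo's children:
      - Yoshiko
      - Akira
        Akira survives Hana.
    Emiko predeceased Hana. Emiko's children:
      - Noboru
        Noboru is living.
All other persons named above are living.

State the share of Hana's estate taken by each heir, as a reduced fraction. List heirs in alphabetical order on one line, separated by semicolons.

Akira 5/48; Kenji 5/48; Noboru 5/24; Satoshi 3/8; Yori 5/48; Yoshiko 5/48

Satoshi, as surviving spouse, takes 3/8.
The remaining 5/8 passes to Hana's descendants per stirpes.
Haruki left no surviving issue, so that branch lapses and is disregarded.
The 5/8 is divided into 3 equal shares of 5/24 among Chiyo, Ryo, Emiko.
Chiyo predeceased; the 5/24 allotted to Chiyo's branch passes to Chiyo's issue by representation.
The 5/24 is divided into 2 equal shares of 5/48 among Kenji, Yori.
Kenji is living and takes 5/48.
Yori is living and takes 5/48.
Ryo predeceased; the 5/24 allotted to Ryo's branch passes to Ryo's issue by representation.
The 5/24 is divided into 2 equal shares of 5/48 among Yoshiko, Akira.
Yoshiko is living and takes 5/48.
Akira is living and takes 5/48.
Emiko predeceased; the 5/24 allotted to Emiko's branch passes to Emiko's issue by representation.
Noboru is the sole taker at this level and receives the full 5/24.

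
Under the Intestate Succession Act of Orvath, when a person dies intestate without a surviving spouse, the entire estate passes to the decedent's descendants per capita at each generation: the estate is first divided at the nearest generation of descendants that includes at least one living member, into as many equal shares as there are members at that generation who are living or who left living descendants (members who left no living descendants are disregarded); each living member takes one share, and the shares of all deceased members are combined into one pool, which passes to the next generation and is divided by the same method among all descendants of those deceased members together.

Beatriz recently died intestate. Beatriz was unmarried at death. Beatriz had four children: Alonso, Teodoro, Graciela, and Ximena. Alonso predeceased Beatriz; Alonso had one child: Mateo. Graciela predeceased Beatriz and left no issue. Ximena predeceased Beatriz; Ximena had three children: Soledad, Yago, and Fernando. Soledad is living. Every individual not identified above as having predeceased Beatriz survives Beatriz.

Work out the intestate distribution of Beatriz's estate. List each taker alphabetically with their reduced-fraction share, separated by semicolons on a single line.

There is no surviving spouse, so the entire estate passes to Beatriz's descendants per capita at each generation.
At generation 1 (Alonso, Teodoro, Ximena) there are 3 shares of (1)/3 = 1/3 each.
Living: Teodoro — each takes 1/3.
Deceased: Alonso and Ximena. Their combined 2/3 is pooled and carried to generation 2.
At generation 2 (Mateo, Soledad, Yago, Fernando) there are 4 shares of (2/3)/4 = 1/6 each.
Living: Mateo, Soledad, Yago, and Fernando — each takes 1/6.

Fernando 1/6; Mateo 1/6; Soledad 1/6; Teodoro 1/3; Yago 1/6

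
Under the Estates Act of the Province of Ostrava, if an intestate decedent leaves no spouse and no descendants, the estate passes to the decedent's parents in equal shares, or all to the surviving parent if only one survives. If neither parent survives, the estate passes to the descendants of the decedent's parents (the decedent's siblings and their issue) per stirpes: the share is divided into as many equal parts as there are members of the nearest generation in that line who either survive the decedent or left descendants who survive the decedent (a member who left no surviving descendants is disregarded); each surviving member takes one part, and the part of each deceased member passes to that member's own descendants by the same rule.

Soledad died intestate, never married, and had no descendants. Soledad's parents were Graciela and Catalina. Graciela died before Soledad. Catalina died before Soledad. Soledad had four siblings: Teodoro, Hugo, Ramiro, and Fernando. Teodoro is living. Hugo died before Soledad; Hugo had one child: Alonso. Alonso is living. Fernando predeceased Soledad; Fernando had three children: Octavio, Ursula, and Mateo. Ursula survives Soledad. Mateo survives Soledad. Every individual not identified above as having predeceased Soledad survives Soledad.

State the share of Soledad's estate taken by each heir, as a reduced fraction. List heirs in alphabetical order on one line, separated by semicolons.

Alonso 1/4; Mateo 1/12; Octavio 1/12; Ramiro 1/4; Teodoro 1/4; Ursula 1/12

Neither parent survives and there are no descendants, so the estate passes to Soledad's siblings and their issue per stirpes.
The estate is divided into 4 equal shares of 1/4 among Teodoro, Hugo, Ramiro, Fernando.
Teodoro is living and takes 1/4.
Hugo predeceased; the 1/4 allotted to Hugo's branch passes to Hugo's issue by representation.
Alonso is the sole taker at this level and receives the full 1/4.
Ramiro is living and takes 1/4.
Fernando predeceased; the 1/4 allotted to Fernando's branch passes to Fernando's issue by representation.
The 1/4 is divided into 3 equal shares of 1/12 among Octavio, Ursula, Mateo.
Octavio is living and takes 1/12.
Ursula is living and takes 1/12.
Mateo is living and takes 1/12.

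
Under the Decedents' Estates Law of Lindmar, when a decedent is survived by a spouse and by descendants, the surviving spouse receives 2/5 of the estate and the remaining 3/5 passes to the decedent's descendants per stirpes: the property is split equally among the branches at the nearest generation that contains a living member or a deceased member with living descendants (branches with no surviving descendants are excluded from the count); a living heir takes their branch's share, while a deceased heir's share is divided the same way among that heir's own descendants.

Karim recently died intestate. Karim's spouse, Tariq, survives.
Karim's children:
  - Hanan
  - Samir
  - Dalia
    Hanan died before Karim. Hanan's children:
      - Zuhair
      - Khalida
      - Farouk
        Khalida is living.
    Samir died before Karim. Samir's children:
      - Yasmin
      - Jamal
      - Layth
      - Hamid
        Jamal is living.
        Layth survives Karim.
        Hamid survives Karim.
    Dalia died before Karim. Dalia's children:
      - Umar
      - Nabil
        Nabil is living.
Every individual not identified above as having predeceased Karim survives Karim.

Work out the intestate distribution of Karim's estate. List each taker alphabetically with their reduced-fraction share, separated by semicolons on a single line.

Farouk 1/15; Hamid 1/20; Jamal 1/20; Khalida 1/15; Layth 1/20; Nabil 1/10; Tariq 2/5; Umar 1/10; Yasmin 1/20; Zuhair 1/15

Tariq, as surviving spouse, takes 2/5.
The remaining 3/5 passes to Karim's descendants per stirpes.
The 3/5 is divided into 3 equal shares of 1/5 among Hanan, Samir, Dalia.
Hanan predeceased; the 1/5 allotted to Hanan's branch passes to Hanan's issue by representation.
The 1/5 is divided into 3 equal shares of 1/15 among Zuhair, Khalida, Farouk.
Zuhair is living and takes 1/15.
Khalida is living and takes 1/15.
Farouk is living and takes 1/15.
Samir predeceased; the 1/5 allotted to Samir's branch passes to Samir's issue by representation.
The 1/5 is divided into 4 equal shares of 1/20 among Yasmin, Jamal, Layth, Hamid.
Yasmin is living and takes 1/20.
Jamal is living and takes 1/20.
Layth is living and takes 1/20.
Hamid is living and takes 1/20.
Dalia predeceased; the 1/5 allotted to Dalia's branch passes to Dalia's issue by representation.
The 1/5 is divided into 2 equal shares of 1/10 among Umar, Nabil.
Umar is living and takes 1/10.
Nabil is living and takes 1/10.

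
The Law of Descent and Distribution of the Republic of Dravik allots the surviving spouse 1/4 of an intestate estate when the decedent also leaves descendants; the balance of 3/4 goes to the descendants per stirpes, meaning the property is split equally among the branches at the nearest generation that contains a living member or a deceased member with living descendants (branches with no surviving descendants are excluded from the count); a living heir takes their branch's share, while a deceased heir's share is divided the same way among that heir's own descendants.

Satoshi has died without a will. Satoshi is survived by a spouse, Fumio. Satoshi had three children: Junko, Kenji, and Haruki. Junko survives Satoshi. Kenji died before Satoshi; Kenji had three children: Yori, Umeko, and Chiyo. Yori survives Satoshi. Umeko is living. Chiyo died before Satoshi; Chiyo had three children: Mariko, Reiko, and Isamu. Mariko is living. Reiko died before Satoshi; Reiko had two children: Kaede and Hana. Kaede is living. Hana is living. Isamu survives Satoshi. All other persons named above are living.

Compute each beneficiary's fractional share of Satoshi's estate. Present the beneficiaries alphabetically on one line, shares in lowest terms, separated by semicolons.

Fumio, as surviving spouse, takes 1/4.
The remaining 3/4 passes to Satoshi's descendants per stirpes.
The 3/4 is divided into 3 equal shares of 1/4 among Junko, Kenji, Haruki.
Junko is living and takes 1/4.
Kenji predeceased; the 1/4 allotted to Kenji's branch passes to Kenji's issue by representation.
The 1/4 is divided into 3 equal shares of 1/12 among Yori, Umeko, Chiyo.
Yori is living and takes 1/12.
Umeko is living and takes 1/12.
Chiyo predeceased; the 1/12 allotted to Chiyo's branch passes to Chiyo's issue by representation.
The 1/12 is divided into 3 equal shares of 1/36 among Mariko, Reiko, Isamu.
Mariko is living and takes 1/36.
Reiko predeceased; the 1/36 allotted to Reiko's branch passes to Reiko's issue by representation.
The 1/36 is divided into 2 equal shares of 1/72 among Kaede, Hana.
Kaede is living and takes 1/72.
Hana is living and takes 1/72.
Isamu is living and takes 1/36.
Haruki is living and takes 1/4.

Fumio 1/4; Hana 1/72; Haruki 1/4; Isamu 1/36; Junko 1/4; Kaede 1/72; Mariko 1/36; Umeko 1/12; Yori 1/12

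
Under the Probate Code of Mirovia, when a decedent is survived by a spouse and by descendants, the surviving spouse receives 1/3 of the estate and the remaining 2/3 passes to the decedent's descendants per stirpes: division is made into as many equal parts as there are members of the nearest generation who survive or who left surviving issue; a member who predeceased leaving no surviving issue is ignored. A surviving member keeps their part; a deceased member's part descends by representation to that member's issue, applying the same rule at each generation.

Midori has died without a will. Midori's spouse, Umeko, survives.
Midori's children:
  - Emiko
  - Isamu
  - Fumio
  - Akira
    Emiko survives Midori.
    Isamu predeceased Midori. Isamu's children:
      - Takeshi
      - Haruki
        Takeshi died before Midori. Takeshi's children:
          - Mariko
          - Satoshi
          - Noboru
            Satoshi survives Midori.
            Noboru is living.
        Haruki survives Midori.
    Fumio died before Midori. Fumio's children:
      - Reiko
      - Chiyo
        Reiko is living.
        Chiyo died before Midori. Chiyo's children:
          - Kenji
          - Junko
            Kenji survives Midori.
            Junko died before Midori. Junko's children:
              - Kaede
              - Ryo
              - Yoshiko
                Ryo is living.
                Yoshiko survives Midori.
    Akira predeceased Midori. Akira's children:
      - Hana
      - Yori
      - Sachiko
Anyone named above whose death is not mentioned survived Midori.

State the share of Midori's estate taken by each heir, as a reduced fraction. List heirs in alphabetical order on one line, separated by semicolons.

Emiko 1/6; Hana 1/18; Haruki 1/12; Kaede 1/72; Kenji 1/24; Mariko 1/36; Noboru 1/36; Reiko 1/12; Ryo 1/72; Sachiko 1/18; Satoshi 1/36; Umeko 1/3; Yori 1/18; Yoshiko 1/72

Umeko, as surviving spouse, takes 1/3.
The remaining 2/3 passes to Midori's descendants per stirpes.
The 2/3 is divided into 4 equal shares of 1/6 among Emiko, Isamu, Fumio, Akira.
Emiko is living and takes 1/6.
Isamu predeceased; the 1/6 allotted to Isamu's branch passes to Isamu's issue by representation.
The 1/6 is divided into 2 equal shares of 1/12 among Takeshi, Haruki.
Takeshi predeceased; the 1/12 allotted to Takeshi's branch passes to Takeshi's issue by representation.
The 1/12 is divided into 3 equal shares of 1/36 among Mariko, Satoshi, Noboru.
Mariko is living and takes 1/36.
Satoshi is living and takes 1/36.
Noboru is living and takes 1/36.
Haruki is living and takes 1/12.
Fumio predeceased; the 1/6 allotted to Fumio's branch passes to Fumio's issue by representation.
The 1/6 is divided into 2 equal shares of 1/12 among Reiko, Chiyo.
Reiko is living and takes 1/12.
Chiyo predeceased; the 1/12 allotted to Chiyo's branch passes to Chiyo's issue by representation.
The 1/12 is divided into 2 equal shares of 1/24 among Kenji, Junko.
Kenji is living and takes 1/24.
Junko predeceased; the 1/24 allotted to Junko's branch passes to Junko's issue by representation.
The 1/24 is divided into 3 equal shares of 1/72 among Kaede, Ryo, Yoshiko.
Kaede is living and takes 1/72.
Ryo is living and takes 1/72.
Yoshiko is living and takes 1/72.
Akira predeceased; the 1/6 allotted to Akira's branch passes to Akira's issue by representation.
The 1/6 is divided into 3 equal shares of 1/18 among Hana, Yori, Sachiko.
Hana is living and takes 1/18.
Yori is living and takes 1/18.
Sachiko is living and takes 1/18.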